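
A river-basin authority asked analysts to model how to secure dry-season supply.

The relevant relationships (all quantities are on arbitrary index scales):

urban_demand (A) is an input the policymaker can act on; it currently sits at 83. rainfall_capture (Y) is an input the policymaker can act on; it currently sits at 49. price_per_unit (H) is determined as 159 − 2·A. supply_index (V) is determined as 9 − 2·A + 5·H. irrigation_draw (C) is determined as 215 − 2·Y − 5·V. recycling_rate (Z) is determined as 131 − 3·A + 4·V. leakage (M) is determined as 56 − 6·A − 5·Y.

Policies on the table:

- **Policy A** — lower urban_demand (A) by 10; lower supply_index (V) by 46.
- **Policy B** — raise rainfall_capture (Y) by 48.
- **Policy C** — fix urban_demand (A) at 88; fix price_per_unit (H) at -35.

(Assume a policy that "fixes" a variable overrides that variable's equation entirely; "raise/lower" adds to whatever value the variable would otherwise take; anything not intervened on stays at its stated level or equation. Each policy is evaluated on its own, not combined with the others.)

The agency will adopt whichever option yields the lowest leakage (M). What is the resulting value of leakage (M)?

Policy A (A − 10, V − 46):
  A = 83 − 10 = 73
  Y = 49
  M = 56 − 6·73 − 5·49 = -627
Policy B (Y + 48):
  A = 83
  Y = 49 + 48 = 97
  M = 56 − 6·83 − 5·97 = -927
Policy C (A := 88, H := -35):
  A = 88
  Y = 49
  M = 56 − 6·88 − 5·49 = -717
Comparing — Policy A: M=-627, Policy B: M=-927, Policy C: M=-717. Lowest is -927 (Policy B).

-927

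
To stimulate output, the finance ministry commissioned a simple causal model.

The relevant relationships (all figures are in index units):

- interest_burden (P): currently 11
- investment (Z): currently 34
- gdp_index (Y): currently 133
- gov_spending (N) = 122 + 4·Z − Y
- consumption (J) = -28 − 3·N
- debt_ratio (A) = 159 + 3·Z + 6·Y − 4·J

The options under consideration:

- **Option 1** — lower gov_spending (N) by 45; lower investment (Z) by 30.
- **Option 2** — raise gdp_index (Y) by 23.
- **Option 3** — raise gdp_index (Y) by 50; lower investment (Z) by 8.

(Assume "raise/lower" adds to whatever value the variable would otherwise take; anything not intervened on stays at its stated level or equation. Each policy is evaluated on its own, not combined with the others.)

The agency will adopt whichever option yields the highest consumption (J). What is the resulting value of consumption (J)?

92

Option 1 (N − 45, Z − 30):
  Z = 34 − 30 = 4
  Y = 133
  N = 122 + 4·4 − 133 (−45 from intervention) = -40
  J = -28 − 3·(-40) = 92
Option 2 (Y + 23):
  Z = 34
  Y = 133 + 23 = 156
  N = 122 + 4·34 − 156 = 102
  J = -28 − 3·102 = -334
Option 3 (Y + 50, Z − 8):
  Z = 34 − 8 = 26
  Y = 133 + 50 = 183
  N = 122 + 4·26 − 183 = 43
  J = -28 − 3·43 = -157
Comparing — Option 1: J=92, Option 2: J=-334, Option 3: J=-157. Highest is 92 (Option 1).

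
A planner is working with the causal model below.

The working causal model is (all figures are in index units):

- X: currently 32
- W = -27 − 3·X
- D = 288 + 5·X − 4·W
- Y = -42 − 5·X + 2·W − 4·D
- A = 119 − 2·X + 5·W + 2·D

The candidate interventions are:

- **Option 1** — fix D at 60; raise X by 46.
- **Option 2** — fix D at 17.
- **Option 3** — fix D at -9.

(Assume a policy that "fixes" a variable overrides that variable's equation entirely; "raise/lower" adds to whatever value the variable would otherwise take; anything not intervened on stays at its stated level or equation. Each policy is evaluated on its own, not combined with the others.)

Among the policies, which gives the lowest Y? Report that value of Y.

-1194

Option 1 (D := 60, X + 46):
  X = 32 + 46 = 78
  W = -27 − 3·78 = -261
  D = 60
  Y = -42 − 5·78 + 2·(-261) − 4·60 = -1194
Option 2 (D := 17):
  X = 32
  W = -27 − 3·32 = -123
  D = 17
  Y = -42 − 5·32 + 2·(-123) − 4·17 = -516
Option 3 (D := -9):
  X = 32
  W = -27 − 3·32 = -123
  D = -9
  Y = -42 − 5·32 + 2·(-123) − 4·(-9) = -412
Comparing — Option 1: Y=-1194, Option 2: Y=-516, Option 3: Y=-412. Lowest is -1194 (Option 1).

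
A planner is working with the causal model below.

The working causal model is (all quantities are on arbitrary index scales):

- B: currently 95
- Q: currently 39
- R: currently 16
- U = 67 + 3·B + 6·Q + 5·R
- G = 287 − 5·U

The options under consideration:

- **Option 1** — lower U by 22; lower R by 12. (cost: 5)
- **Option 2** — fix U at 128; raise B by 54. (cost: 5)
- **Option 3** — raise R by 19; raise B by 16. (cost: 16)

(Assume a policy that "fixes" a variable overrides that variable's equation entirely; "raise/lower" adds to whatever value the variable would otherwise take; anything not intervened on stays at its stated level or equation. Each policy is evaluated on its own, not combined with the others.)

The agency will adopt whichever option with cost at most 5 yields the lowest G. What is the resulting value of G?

Option 1 (U − 22, R − 12):
  B = 95
  Q = 39
  R = 16 − 12 = 4
  U = 67 + 3·95 + 6·39 + 5·4 (−22 from intervention) = 584
  G = 287 − 5·584 = -2633
Option 2 (U := 128, B + 54):
  B = 95 + 54 = 149
  Q = 39
  R = 16
  U = 128
  G = 287 − 5·128 = -353
Comparing — Option 1: G=-2633, Option 2: G=-353. Lowest is -2633 (Option 1).

-2633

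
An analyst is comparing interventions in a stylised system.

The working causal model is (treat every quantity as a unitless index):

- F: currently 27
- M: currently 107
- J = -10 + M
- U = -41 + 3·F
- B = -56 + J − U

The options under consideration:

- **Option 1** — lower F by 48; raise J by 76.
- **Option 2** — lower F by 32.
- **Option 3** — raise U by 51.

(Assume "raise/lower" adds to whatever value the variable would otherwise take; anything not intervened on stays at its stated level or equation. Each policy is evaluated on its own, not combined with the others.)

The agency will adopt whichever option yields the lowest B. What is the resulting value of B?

-50

Option 1 (F − 48, J + 76):
  F = 27 − 48 = -21
  M = 107
  J = -10 + 107 (+76 from intervention) = 173
  U = -41 + 3·(-21) = -104
  B = -56 + 173 − (-104) = 221
Option 2 (F − 32):
  F = 27 − 32 = -5
  M = 107
  J = -10 + 107 = 97
  U = -41 + 3·(-5) = -56
  B = -56 + 97 − (-56) = 97
Option 3 (U + 51):
  F = 27
  M = 107
  J = -10 + 107 = 97
  U = -41 + 3·27 (+51 from intervention) = 91
  B = -56 + 97 − 91 = -50
Comparing — Option 1: B=221, Option 2: B=97, Option 3: B=-50. Lowest is -50 (Option 3).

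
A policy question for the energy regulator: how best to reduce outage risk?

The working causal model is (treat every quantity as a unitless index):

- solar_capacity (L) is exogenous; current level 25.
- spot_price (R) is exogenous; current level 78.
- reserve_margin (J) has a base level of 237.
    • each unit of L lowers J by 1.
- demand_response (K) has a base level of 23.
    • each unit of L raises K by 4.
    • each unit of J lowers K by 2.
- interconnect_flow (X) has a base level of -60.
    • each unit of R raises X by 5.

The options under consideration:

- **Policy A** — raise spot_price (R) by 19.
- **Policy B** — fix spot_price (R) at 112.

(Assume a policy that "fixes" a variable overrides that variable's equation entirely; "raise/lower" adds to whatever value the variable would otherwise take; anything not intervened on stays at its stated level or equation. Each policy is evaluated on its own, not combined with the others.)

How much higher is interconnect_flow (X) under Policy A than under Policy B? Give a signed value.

Policy A (R + 19):
  R = 78 + 19 = 97
  X = -60 + 5·97 = 425
Policy B (R := 112):
  R = 112
  X = -60 + 5·112 = 500
X: 425 − 500 = -75

-75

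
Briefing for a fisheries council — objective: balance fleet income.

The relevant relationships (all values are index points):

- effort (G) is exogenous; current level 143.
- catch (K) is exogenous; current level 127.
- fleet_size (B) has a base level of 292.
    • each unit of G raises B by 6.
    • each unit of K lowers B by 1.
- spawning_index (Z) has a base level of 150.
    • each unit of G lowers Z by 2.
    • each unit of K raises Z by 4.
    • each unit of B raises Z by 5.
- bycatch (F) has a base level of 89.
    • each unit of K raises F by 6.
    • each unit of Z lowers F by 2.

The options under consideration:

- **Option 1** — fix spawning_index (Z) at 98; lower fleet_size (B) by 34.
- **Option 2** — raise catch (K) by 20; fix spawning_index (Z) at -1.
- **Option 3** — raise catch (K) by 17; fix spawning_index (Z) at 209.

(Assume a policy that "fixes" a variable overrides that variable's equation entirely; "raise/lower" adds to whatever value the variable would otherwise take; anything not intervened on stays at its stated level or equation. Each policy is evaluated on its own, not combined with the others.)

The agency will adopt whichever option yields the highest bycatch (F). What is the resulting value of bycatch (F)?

Option 1 (Z := 98, B − 34):
  G = 143
  K = 127
  B = 292 + 6·143 − 127 (−34 from intervention) = 989
  Z = 98
  F = 89 + 6·127 − 2·98 = 655
Option 2 (K + 20, Z := -1):
  G = 143
  K = 127 + 20 = 147
  B = 292 + 6·143 − 147 = 1003
  Z = -1
  F = 89 + 6·147 − 2·(-1) = 973
Option 3 (K + 17, Z := 209):
  G = 143
  K = 127 + 17 = 144
  B = 292 + 6·143 − 144 = 1006
  Z = 209
  F = 89 + 6·144 − 2·209 = 535
Comparing — Option 1: F=655, Option 2: F=973, Option 3: F=535. Highest is 973 (Option 2).

973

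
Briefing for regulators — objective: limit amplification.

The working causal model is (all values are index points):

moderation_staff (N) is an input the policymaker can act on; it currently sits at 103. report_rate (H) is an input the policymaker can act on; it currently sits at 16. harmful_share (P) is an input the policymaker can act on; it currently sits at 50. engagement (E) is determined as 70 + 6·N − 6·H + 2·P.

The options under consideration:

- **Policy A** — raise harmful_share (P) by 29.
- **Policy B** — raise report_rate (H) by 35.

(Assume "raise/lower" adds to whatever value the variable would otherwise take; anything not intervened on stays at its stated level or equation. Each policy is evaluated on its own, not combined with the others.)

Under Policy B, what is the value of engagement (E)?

Policy B (H + 35):
  N = 103
  H = 16 + 35 = 51
  P = 50
  E = 70 + 6·103 − 6·51 + 2·50 = 482

482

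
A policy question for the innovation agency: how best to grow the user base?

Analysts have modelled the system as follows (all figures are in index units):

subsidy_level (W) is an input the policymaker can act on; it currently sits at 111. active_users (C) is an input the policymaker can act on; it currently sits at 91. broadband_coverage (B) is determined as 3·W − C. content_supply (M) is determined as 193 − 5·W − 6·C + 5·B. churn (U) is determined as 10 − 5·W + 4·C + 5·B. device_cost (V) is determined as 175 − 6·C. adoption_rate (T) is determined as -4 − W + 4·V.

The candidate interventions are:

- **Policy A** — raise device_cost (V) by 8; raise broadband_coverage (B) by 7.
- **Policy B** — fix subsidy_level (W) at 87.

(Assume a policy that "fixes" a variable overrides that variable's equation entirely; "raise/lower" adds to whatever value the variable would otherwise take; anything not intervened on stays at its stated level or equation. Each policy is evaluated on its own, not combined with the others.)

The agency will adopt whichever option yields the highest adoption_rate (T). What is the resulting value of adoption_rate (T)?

Policy A (V + 8, B + 7):
  W = 111
  C = 91
  V = 175 − 6·91 (+8 from intervention) = -363
  T = -4 − 111 + 4·(-363) = -1567
Policy B (W := 87):
  W = 87
  C = 91
  V = 175 − 6·91 = -371
  T = -4 − 87 + 4·(-371) = -1575
Comparing — Policy A: T=-1567, Policy B: T=-1575. Highest is -1567 (Policy A).

-1567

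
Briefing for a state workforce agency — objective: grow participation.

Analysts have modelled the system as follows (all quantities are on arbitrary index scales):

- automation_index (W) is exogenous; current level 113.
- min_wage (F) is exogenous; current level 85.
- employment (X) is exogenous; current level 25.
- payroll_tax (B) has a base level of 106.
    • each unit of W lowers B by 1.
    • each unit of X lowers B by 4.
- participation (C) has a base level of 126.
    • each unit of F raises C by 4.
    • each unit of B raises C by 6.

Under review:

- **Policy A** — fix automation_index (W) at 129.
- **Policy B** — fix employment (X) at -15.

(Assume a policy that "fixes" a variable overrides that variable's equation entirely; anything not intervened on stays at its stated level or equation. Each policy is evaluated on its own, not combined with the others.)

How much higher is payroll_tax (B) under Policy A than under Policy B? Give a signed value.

Policy A (W := 129):
  W = 129
  X = 25
  B = 106 − 129 − 4·25 = -123
Policy B (X := -15):
  W = 113
  X = -15
  B = 106 − 113 − 4·(-15) = 53
B: -123 − 53 = -176

-176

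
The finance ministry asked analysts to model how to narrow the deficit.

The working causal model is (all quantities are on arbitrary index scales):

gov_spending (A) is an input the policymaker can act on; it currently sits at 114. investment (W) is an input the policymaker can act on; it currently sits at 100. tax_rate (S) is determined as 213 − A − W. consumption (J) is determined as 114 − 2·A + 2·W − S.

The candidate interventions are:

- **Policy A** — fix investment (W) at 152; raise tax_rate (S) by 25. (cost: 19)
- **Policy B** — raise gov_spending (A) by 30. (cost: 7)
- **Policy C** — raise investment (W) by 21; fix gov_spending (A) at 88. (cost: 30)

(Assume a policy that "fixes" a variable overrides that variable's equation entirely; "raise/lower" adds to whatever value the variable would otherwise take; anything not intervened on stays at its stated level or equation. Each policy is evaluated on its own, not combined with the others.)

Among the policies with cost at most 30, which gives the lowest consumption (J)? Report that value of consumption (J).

57

Policy A (W := 152, S + 25):
  A = 114
  W = 152
  S = 213 − 114 − 152 (+25 from intervention) = -28
  J = 114 − 2·114 + 2·152 − (-28) = 218
Policy B (A + 30):
  A = 114 + 30 = 144
  W = 100
  S = 213 − 144 − 100 = -31
  J = 114 − 2·144 + 2·100 − (-31) = 57
Policy C (W + 21, A := 88):
  A = 88
  W = 100 + 21 = 121
  S = 213 − 88 − 121 = 4
  J = 114 − 2·88 + 2·121 − 4 = 176
Comparing — Policy A: J=218, Policy B: J=57, Policy C: J=176. Lowest is 57 (Policy B).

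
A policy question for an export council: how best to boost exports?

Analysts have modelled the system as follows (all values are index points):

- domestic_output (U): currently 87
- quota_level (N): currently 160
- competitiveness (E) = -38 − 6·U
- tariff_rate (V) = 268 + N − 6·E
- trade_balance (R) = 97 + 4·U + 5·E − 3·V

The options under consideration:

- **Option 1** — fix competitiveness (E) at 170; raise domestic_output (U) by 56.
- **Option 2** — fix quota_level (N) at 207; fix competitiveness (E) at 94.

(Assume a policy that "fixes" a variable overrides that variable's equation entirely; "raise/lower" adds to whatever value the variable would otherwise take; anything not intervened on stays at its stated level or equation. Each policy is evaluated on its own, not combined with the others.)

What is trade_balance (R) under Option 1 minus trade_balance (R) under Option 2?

Option 1 (E := 170, U + 56):
  U = 87 + 56 = 143
  N = 160
  E = 170
  V = 268 + 160 − 6·170 = -592
  R = 97 + 4·143 + 5·170 − 3·(-592) = 3295
Option 2 (N := 207, E := 94):
  U = 87
  N = 207
  E = 94
  V = 268 + 207 − 6·94 = -89
  R = 97 + 4·87 + 5·94 − 3·(-89) = 1182
R: 3295 − 1182 = 2113

2113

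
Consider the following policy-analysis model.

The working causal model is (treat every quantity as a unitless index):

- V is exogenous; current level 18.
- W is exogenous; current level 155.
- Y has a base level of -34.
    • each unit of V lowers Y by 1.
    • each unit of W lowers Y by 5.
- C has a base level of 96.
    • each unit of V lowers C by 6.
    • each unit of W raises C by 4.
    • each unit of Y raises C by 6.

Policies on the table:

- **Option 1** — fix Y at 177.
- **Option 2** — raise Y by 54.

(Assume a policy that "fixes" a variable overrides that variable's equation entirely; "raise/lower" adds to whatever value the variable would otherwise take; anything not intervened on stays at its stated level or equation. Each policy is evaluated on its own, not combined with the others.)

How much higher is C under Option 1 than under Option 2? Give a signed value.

Option 1 (Y := 177):
  V = 18
  W = 155
  Y = 177
  C = 96 − 6·18 + 4·155 + 6·177 = 1670
Option 2 (Y + 54):
  V = 18
  W = 155
  Y = -34 − 18 − 5·155 (+54 from intervention) = -773
  C = 96 − 6·18 + 4·155 + 6·(-773) = -4030
C: 1670 − (-4030) = 5700

5700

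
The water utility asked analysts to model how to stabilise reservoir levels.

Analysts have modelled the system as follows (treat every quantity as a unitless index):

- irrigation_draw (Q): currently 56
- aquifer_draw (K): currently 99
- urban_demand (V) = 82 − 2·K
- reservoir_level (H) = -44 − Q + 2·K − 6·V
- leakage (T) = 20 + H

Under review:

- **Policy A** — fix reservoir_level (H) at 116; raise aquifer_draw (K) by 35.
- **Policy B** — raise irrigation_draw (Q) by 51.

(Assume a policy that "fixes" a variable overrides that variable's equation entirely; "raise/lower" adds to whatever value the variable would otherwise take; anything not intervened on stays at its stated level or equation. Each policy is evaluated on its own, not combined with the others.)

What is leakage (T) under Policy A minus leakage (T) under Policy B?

-627

Policy A (H := 116, K + 35):
  Q = 56
  K = 99 + 35 = 134
  V = 82 − 2·134 = -186
  H = 116
  T = 20 + 116 = 136
Policy B (Q + 51):
  Q = 56 + 51 = 107
  K = 99
  V = 82 − 2·99 = -116
  H = -44 − 107 + 2·99 − 6·(-116) = 743
  T = 20 + 743 = 763
T: 136 − 763 = -627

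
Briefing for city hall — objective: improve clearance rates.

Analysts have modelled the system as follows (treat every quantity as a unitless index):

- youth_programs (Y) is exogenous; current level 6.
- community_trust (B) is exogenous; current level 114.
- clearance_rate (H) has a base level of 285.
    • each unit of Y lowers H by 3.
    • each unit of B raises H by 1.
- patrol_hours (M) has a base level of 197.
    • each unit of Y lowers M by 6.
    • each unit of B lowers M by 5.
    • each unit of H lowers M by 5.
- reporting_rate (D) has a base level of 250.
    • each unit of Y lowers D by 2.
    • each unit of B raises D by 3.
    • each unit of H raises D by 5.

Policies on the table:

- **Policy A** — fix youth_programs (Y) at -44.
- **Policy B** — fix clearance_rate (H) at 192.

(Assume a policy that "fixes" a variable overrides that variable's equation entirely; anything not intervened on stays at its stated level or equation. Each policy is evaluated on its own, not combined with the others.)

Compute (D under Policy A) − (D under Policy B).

1795

Policy A (Y := -44):
  Y = -44
  B = 114
  H = 285 − 3·(-44) + 114 = 531
  D = 250 − 2·(-44) + 3·114 + 5·531 = 3335
Policy B (H := 192):
  Y = 6
  B = 114
  H = 192
  D = 250 − 2·6 + 3·114 + 5·192 = 1540
D: 3335 − 1540 = 1795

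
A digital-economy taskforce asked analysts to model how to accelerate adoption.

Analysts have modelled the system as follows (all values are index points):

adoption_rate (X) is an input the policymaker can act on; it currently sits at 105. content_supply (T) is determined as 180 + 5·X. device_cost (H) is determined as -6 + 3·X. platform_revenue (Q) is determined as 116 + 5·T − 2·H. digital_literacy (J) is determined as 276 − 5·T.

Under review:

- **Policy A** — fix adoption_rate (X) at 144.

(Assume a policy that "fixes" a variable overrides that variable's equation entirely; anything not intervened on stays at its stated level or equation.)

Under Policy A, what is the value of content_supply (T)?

Policy A (X := 144):
  X = 144
  T = 180 + 5·144 = 900

900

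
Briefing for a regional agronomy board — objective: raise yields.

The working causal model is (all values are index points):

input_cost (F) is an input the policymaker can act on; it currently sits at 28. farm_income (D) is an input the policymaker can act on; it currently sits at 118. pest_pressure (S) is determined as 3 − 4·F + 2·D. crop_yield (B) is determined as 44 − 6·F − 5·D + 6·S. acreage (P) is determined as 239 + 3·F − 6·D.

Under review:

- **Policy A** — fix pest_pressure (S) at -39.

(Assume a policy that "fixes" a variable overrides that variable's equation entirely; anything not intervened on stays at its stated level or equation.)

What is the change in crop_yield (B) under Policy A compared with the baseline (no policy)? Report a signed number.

-996

Baseline:
  F = 28
  D = 118
  S = 3 − 4·28 + 2·118 = 127
  B = 44 − 6·28 − 5·118 + 6·127 = 48
Policy A (S := -39):
  F = 28
  D = 118
  S = -39
  B = 44 − 6·28 − 5·118 + 6·(-39) = -948
Change in B: -948 − 48 = -996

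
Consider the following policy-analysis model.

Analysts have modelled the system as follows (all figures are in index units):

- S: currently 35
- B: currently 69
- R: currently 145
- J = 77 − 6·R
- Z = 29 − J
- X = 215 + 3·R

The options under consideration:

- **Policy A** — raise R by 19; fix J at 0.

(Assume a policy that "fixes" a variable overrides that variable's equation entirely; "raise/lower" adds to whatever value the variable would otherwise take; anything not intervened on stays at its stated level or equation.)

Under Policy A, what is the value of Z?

Policy A (R + 19, J := 0):
  R = 145 + 19 = 164
  J = 0
  Z = 29 − 0 = 29

29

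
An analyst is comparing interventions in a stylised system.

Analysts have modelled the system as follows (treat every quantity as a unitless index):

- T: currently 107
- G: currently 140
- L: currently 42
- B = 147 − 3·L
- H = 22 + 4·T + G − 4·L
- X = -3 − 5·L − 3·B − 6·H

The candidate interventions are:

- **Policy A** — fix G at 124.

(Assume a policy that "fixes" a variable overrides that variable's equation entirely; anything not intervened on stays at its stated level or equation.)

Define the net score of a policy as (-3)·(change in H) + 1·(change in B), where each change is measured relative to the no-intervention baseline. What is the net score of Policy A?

Baseline:
  T = 107
  G = 140
  L = 42
  B = 147 − 3·42 = 21
  H = 22 + 4·107 + 140 − 4·42 = 422
Policy A (G := 124):
  T = 107
  G = 124
  L = 42
  B = 147 − 3·42 = 21
  H = 22 + 4·107 + 124 − 4·42 = 406
ΔH = 406 − 422 = -16; ΔB = 21 − 21 = 0
Score = (-3)·(-16) + 1·0 = 48

48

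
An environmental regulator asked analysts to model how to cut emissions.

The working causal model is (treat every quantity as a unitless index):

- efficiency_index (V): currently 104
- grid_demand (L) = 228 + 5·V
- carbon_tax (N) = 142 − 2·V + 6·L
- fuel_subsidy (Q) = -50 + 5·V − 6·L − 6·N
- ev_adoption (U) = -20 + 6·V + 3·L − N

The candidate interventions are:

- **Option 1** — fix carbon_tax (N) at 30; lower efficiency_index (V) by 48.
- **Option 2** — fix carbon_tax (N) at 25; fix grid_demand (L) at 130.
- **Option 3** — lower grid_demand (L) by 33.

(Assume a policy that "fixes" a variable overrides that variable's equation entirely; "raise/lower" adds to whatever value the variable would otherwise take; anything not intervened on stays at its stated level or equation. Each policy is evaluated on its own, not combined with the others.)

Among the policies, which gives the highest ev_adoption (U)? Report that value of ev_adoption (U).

1810

Option 1 (N := 30, V − 48):
  V = 104 − 48 = 56
  L = 228 + 5·56 = 508
  N = 30
  U = -20 + 6·56 + 3·508 − 30 = 1810
Option 2 (N := 25, L := 130):
  V = 104
  L = 130
  N = 25
  U = -20 + 6·104 + 3·130 − 25 = 969
Option 3 (L − 33):
  V = 104
  L = 228 + 5·104 (−33 from intervention) = 715
  N = 142 − 2·104 + 6·715 = 4224
  U = -20 + 6·104 + 3·715 − 4224 = -1475
Comparing — Option 1: U=1810, Option 2: U=969, Option 3: U=-1475. Highest is 1810 (Option 1).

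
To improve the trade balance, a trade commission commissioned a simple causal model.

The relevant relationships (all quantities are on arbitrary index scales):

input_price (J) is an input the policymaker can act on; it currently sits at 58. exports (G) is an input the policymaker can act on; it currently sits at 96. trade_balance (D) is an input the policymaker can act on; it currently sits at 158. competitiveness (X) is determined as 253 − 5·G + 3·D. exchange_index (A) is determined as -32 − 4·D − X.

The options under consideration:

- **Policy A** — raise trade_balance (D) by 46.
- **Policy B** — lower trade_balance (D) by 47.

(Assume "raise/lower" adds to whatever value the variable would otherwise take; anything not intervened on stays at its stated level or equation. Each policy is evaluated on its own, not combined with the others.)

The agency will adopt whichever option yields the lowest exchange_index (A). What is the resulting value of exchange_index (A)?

Policy A (D + 46):
  G = 96
  D = 158 + 46 = 204
  X = 253 − 5·96 + 3·204 = 385
  A = -32 − 4·204 − 385 = -1233
Policy B (D − 47):
  G = 96
  D = 158 − 47 = 111
  X = 253 − 5·96 + 3·111 = 106
  A = -32 − 4·111 − 106 = -582
Comparing — Policy A: A=-1233, Policy B: A=-582. Lowest is -1233 (Policy A).

-1233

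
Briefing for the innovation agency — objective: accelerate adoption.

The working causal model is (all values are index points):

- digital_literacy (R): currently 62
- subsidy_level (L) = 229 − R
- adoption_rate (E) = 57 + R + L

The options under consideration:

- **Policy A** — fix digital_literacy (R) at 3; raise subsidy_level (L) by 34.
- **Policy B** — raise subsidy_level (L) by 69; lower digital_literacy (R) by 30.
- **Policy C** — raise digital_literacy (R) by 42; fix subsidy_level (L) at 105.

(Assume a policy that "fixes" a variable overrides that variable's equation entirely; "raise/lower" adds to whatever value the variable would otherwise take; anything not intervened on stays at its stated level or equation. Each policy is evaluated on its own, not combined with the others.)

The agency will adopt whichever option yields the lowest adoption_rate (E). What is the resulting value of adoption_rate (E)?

266

Policy A (R := 3, L + 34):
  R = 3
  L = 229 − 3 (+34 from intervention) = 260
  E = 57 + 3 + 260 = 320
Policy B (L + 69, R − 30):
  R = 62 − 30 = 32
  L = 229 − 32 (+69 from intervention) = 266
  E = 57 + 32 + 266 = 355
Policy C (R + 42, L := 105):
  R = 62 + 42 = 104
  L = 105
  E = 57 + 104 + 105 = 266
Comparing — Policy A: E=320, Policy B: E=355, Policy C: E=266. Lowest is 266 (Policy C).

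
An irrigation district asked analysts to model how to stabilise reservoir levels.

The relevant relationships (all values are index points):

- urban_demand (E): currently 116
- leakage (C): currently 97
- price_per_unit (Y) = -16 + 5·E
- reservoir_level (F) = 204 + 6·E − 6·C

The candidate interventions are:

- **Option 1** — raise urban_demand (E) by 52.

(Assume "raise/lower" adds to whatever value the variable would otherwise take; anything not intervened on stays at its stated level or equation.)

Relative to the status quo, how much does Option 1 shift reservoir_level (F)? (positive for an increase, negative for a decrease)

312

Baseline:
  E = 116
  C = 97
  F = 204 + 6·116 − 6·97 = 318
Option 1 (E + 52):
  E = 116 + 52 = 168
  C = 97
  F = 204 + 6·168 − 6·97 = 630
Change in F: 630 − 318 = 312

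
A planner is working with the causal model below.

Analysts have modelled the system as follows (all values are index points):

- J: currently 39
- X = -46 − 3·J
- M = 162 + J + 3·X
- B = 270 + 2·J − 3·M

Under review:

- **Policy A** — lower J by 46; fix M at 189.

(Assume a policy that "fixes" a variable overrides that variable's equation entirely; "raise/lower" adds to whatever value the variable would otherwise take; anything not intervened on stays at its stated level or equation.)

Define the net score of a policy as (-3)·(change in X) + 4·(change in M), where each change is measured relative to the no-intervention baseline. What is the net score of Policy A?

1494

Baseline:
  J = 39
  X = -46 − 3·39 = -163
  M = 162 + 39 + 3·(-163) = -288
Policy A (J − 46, M := 189):
  J = 39 − 46 = -7
  X = -46 − 3·(-7) = -25
  M = 189
ΔX = -25 − (-163) = 138; ΔM = 189 − (-288) = 477
Score = (-3)·138 + 4·477 = 1494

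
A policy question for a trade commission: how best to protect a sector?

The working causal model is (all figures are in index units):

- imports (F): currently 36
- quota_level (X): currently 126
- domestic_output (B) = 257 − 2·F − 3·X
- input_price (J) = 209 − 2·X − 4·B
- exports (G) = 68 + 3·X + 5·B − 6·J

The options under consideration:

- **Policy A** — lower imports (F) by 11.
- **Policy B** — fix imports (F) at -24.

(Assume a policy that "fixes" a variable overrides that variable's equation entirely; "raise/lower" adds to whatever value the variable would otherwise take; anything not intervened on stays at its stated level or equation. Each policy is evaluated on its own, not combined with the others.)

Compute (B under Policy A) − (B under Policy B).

Policy A (F − 11):
  F = 36 − 11 = 25
  X = 126
  B = 257 − 2·25 − 3·126 = -171
Policy B (F := -24):
  F = -24
  X = 126
  B = 257 − 2·(-24) − 3·126 = -73
B: -171 − (-73) = -98

-98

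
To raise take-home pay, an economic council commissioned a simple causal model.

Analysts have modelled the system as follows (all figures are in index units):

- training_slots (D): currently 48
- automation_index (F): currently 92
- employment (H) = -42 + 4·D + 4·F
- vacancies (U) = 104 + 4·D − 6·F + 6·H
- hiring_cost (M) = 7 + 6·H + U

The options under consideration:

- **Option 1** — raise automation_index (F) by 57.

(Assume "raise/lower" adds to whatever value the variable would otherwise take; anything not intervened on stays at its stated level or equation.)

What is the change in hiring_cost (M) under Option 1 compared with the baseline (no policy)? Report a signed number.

Baseline:
  D = 48
  F = 92
  H = -42 + 4·48 + 4·92 = 518
  U = 104 + 4·48 − 6·92 + 6·518 = 2852
  M = 7 + 6·518 + 2852 = 5967
Option 1 (F + 57):
  D = 48
  F = 92 + 57 = 149
  H = -42 + 4·48 + 4·149 = 746
  U = 104 + 4·48 − 6·149 + 6·746 = 3878
  M = 7 + 6·746 + 3878 = 8361
Change in M: 8361 − 5967 = 2394

2394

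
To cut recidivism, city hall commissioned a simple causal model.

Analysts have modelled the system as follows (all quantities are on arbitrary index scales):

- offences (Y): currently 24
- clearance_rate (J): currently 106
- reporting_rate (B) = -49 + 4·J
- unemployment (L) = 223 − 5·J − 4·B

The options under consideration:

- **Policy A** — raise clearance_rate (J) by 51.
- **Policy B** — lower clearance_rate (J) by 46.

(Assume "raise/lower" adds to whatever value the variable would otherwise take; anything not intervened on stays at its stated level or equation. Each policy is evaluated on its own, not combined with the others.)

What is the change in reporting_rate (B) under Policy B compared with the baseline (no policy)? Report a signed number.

-184

Baseline:
  J = 106
  B = -49 + 4·106 = 375
Policy B (J − 46):
  J = 106 − 46 = 60
  B = -49 + 4·60 = 191
Change in B: 191 − 375 = -184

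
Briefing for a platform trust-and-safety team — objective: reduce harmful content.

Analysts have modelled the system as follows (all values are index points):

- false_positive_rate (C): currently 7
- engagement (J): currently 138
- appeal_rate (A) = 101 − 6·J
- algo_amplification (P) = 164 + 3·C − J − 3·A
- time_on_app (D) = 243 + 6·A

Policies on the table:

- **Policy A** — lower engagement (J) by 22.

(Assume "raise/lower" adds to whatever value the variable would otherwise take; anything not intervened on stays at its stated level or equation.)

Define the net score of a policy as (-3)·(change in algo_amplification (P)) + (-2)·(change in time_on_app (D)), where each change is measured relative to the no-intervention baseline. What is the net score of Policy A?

Baseline:
  C = 7
  J = 138
  A = 101 − 6·138 = -727
  P = 164 + 3·7 − 138 − 3·(-727) = 2228
  D = 243 + 6·(-727) = -4119
Policy A (J − 22):
  C = 7
  J = 138 − 22 = 116
  A = 101 − 6·116 = -595
  P = 164 + 3·7 − 116 − 3·(-595) = 1854
  D = 243 + 6·(-595) = -3327
ΔP = 1854 − 2228 = -374; ΔD = -3327 − (-4119) = 792
Score = (-3)·(-374) + (-2)·792 = -462

-462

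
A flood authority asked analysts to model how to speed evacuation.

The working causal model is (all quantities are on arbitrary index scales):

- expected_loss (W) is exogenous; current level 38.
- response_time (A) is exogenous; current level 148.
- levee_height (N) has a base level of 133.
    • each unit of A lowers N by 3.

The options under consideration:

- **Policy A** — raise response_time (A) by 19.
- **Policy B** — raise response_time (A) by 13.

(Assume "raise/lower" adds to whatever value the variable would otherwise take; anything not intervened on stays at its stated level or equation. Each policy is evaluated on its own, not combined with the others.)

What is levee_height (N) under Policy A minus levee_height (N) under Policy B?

-18

Policy A (A + 19):
  A = 148 + 19 = 167
  N = 133 − 3·167 = -368
Policy B (A + 13):
  A = 148 + 13 = 161
  N = 133 − 3·161 = -350
N: -368 − (-350) = -18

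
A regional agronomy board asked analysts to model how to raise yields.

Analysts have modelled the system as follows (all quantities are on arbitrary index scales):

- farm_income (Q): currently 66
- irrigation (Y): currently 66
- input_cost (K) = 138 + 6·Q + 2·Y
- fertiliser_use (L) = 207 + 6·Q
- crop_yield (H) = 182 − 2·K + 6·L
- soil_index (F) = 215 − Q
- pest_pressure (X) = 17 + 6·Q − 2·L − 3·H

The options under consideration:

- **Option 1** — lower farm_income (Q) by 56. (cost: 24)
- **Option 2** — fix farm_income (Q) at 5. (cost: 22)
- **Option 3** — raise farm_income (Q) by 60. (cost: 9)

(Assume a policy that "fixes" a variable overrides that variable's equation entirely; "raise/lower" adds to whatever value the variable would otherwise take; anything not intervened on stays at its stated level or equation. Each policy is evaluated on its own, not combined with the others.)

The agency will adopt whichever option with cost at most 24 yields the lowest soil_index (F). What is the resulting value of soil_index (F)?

89

Option 1 (Q − 56):
  Q = 66 − 56 = 10
  F = 215 − 10 = 205
Option 2 (Q := 5):
  Q = 5
  F = 215 − 5 = 210
Option 3 (Q + 60):
  Q = 66 + 60 = 126
  F = 215 − 126 = 89
Comparing — Option 1: F=205, Option 2: F=210, Option 3: F=89. Lowest is 89 (Option 3).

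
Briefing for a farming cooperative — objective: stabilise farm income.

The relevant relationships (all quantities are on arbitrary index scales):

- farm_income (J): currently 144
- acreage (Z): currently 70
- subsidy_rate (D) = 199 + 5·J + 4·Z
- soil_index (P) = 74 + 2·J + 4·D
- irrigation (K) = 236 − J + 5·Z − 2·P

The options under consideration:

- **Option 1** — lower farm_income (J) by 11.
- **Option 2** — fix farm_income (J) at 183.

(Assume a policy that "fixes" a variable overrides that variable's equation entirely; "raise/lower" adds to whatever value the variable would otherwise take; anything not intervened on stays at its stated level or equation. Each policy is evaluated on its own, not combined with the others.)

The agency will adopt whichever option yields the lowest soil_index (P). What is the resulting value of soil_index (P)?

Option 1 (J − 11):
  J = 144 − 11 = 133
  Z = 70
  D = 199 + 5·133 + 4·70 = 1144
  P = 74 + 2·133 + 4·1144 = 4916
Option 2 (J := 183):
  J = 183
  Z = 70
  D = 199 + 5·183 + 4·70 = 1394
  P = 74 + 2·183 + 4·1394 = 6016
Comparing — Option 1: P=4916, Option 2: P=6016. Lowest is 4916 (Option 1).

4916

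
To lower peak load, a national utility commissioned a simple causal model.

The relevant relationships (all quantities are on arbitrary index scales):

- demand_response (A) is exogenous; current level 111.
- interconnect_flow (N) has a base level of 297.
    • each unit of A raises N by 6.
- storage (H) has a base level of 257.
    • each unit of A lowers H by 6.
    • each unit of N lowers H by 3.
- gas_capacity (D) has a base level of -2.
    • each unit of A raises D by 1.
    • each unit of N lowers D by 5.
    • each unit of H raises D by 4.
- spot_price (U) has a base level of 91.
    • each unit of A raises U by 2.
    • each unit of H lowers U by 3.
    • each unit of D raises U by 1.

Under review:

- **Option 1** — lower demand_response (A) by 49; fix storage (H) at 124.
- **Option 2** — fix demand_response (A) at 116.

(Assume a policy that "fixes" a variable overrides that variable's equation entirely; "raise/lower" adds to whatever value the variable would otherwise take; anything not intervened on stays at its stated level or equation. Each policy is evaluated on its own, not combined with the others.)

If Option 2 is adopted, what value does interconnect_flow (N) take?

Option 2 (A := 116):
  A = 116
  N = 297 + 6·116 = 993

993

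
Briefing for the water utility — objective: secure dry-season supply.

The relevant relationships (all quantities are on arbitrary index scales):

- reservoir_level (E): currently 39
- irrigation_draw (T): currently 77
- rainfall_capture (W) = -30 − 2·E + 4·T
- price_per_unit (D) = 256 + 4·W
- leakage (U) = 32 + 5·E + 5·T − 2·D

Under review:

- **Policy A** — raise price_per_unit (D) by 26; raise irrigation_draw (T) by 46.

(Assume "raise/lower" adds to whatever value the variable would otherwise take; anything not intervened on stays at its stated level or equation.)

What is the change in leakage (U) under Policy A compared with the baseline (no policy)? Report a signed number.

-1294

Baseline:
  E = 39
  T = 77
  W = -30 − 2·39 + 4·77 = 200
  D = 256 + 4·200 = 1056
  U = 32 + 5·39 + 5·77 − 2·1056 = -1500
Policy A (D + 26, T + 46):
  E = 39
  T = 77 + 46 = 123
  W = -30 − 2·39 + 4·123 = 384
  D = 256 + 4·384 (+26 from intervention) = 1818
  U = 32 + 5·39 + 5·123 − 2·1818 = -2794
Change in U: -2794 − (-1500) = -1294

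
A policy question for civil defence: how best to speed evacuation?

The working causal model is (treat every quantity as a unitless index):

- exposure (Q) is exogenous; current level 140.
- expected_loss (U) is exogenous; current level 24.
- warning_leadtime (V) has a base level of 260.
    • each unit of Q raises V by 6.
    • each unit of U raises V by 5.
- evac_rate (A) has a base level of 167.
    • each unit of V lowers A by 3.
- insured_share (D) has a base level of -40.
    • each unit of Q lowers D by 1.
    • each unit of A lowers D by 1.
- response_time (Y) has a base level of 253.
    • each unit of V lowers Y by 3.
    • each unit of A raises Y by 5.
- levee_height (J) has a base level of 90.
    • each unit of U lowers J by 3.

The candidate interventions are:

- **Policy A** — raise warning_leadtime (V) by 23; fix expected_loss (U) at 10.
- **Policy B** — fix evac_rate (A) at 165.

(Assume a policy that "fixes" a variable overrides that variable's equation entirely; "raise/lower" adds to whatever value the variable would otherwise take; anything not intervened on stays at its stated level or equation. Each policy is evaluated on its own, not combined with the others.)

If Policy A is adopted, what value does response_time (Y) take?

Policy A (V + 23, U := 10):
  Q = 140
  U = 10
  V = 260 + 6·140 + 5·10 (+23 from intervention) = 1173
  A = 167 − 3·1173 = -3352
  Y = 253 − 3·1173 + 5·(-3352) = -20026

-20026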